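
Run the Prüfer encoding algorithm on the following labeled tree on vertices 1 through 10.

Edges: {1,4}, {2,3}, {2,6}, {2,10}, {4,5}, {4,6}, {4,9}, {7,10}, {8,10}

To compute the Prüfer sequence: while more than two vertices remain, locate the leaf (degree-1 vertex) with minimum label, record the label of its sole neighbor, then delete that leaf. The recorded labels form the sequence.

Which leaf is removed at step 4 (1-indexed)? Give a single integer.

Step 1: current leaves = {1,3,5,7,8,9}. Remove leaf 1 (neighbor: 4).
Step 2: current leaves = {3,5,7,8,9}. Remove leaf 3 (neighbor: 2).
Step 3: current leaves = {5,7,8,9}. Remove leaf 5 (neighbor: 4).
Step 4: current leaves = {7,8,9}. Remove leaf 7 (neighbor: 10).

Answer: 7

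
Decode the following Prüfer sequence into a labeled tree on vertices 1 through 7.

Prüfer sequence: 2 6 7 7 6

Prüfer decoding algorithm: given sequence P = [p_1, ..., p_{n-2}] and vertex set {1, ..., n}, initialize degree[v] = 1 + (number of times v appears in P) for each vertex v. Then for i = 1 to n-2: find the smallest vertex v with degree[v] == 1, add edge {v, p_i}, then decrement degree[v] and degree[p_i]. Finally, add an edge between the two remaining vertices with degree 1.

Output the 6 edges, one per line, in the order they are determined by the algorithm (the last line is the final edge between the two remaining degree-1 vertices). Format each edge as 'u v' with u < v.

Initial degrees: {1:1, 2:2, 3:1, 4:1, 5:1, 6:3, 7:3}
Step 1: smallest deg-1 vertex = 1, p_1 = 2. Add edge {1,2}. Now deg[1]=0, deg[2]=1.
Step 2: smallest deg-1 vertex = 2, p_2 = 6. Add edge {2,6}. Now deg[2]=0, deg[6]=2.
Step 3: smallest deg-1 vertex = 3, p_3 = 7. Add edge {3,7}. Now deg[3]=0, deg[7]=2.
Step 4: smallest deg-1 vertex = 4, p_4 = 7. Add edge {4,7}. Now deg[4]=0, deg[7]=1.
Step 5: smallest deg-1 vertex = 5, p_5 = 6. Add edge {5,6}. Now deg[5]=0, deg[6]=1.
Final: two remaining deg-1 vertices are 6, 7. Add edge {6,7}.

Answer: 1 2
2 6
3 7
4 7
5 6
6 7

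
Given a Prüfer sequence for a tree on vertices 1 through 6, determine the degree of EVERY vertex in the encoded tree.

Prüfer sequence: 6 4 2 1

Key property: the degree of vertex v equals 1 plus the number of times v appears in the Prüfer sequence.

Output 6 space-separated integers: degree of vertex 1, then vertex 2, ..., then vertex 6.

Answer: 2 2 1 2 1 2

Derivation:
p_1 = 6: count[6] becomes 1
p_2 = 4: count[4] becomes 1
p_3 = 2: count[2] becomes 1
p_4 = 1: count[1] becomes 1
Degrees (1 + count): deg[1]=1+1=2, deg[2]=1+1=2, deg[3]=1+0=1, deg[4]=1+1=2, deg[5]=1+0=1, deg[6]=1+1=2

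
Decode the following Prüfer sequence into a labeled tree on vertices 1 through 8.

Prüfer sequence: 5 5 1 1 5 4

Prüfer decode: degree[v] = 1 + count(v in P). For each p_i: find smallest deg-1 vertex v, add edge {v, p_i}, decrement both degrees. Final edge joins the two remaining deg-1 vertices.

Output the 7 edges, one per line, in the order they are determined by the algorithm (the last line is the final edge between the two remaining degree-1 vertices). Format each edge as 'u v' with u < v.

Answer: 2 5
3 5
1 6
1 7
1 5
4 5
4 8

Derivation:
Initial degrees: {1:3, 2:1, 3:1, 4:2, 5:4, 6:1, 7:1, 8:1}
Step 1: smallest deg-1 vertex = 2, p_1 = 5. Add edge {2,5}. Now deg[2]=0, deg[5]=3.
Step 2: smallest deg-1 vertex = 3, p_2 = 5. Add edge {3,5}. Now deg[3]=0, deg[5]=2.
Step 3: smallest deg-1 vertex = 6, p_3 = 1. Add edge {1,6}. Now deg[6]=0, deg[1]=2.
Step 4: smallest deg-1 vertex = 7, p_4 = 1. Add edge {1,7}. Now deg[7]=0, deg[1]=1.
Step 5: smallest deg-1 vertex = 1, p_5 = 5. Add edge {1,5}. Now deg[1]=0, deg[5]=1.
Step 6: smallest deg-1 vertex = 5, p_6 = 4. Add edge {4,5}. Now deg[5]=0, deg[4]=1.
Final: two remaining deg-1 vertices are 4, 8. Add edge {4,8}.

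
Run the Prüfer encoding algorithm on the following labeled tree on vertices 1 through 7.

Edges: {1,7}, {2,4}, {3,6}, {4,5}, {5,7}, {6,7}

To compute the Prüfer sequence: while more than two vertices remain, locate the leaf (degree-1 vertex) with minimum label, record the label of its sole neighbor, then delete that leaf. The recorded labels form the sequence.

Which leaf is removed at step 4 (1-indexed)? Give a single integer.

Step 1: current leaves = {1,2,3}. Remove leaf 1 (neighbor: 7).
Step 2: current leaves = {2,3}. Remove leaf 2 (neighbor: 4).
Step 3: current leaves = {3,4}. Remove leaf 3 (neighbor: 6).
Step 4: current leaves = {4,6}. Remove leaf 4 (neighbor: 5).

Answer: 4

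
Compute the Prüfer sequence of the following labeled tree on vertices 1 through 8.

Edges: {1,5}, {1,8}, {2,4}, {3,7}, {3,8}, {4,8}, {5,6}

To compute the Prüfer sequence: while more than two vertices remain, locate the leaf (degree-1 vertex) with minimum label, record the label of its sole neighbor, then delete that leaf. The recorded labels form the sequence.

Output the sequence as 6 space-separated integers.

Step 1: leaves = {2,6,7}. Remove smallest leaf 2, emit neighbor 4.
Step 2: leaves = {4,6,7}. Remove smallest leaf 4, emit neighbor 8.
Step 3: leaves = {6,7}. Remove smallest leaf 6, emit neighbor 5.
Step 4: leaves = {5,7}. Remove smallest leaf 5, emit neighbor 1.
Step 5: leaves = {1,7}. Remove smallest leaf 1, emit neighbor 8.
Step 6: leaves = {7,8}. Remove smallest leaf 7, emit neighbor 3.
Done: 2 vertices remain (3, 8). Sequence = [4 8 5 1 8 3]

Answer: 4 8 5 1 8 3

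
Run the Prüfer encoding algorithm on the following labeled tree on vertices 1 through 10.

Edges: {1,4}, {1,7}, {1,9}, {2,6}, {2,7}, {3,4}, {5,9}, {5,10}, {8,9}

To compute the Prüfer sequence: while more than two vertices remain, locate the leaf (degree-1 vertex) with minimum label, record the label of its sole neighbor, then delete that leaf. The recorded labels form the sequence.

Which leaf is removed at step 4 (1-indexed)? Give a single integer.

Answer: 2

Derivation:
Step 1: current leaves = {3,6,8,10}. Remove leaf 3 (neighbor: 4).
Step 2: current leaves = {4,6,8,10}. Remove leaf 4 (neighbor: 1).
Step 3: current leaves = {6,8,10}. Remove leaf 6 (neighbor: 2).
Step 4: current leaves = {2,8,10}. Remove leaf 2 (neighbor: 7).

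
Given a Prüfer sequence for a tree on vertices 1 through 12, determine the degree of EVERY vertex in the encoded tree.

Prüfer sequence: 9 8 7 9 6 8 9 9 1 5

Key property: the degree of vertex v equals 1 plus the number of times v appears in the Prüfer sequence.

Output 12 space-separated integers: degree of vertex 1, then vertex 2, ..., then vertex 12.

Answer: 2 1 1 1 2 2 2 3 5 1 1 1

Derivation:
p_1 = 9: count[9] becomes 1
p_2 = 8: count[8] becomes 1
p_3 = 7: count[7] becomes 1
p_4 = 9: count[9] becomes 2
p_5 = 6: count[6] becomes 1
p_6 = 8: count[8] becomes 2
p_7 = 9: count[9] becomes 3
p_8 = 9: count[9] becomes 4
p_9 = 1: count[1] becomes 1
p_10 = 5: count[5] becomes 1
Degrees (1 + count): deg[1]=1+1=2, deg[2]=1+0=1, deg[3]=1+0=1, deg[4]=1+0=1, deg[5]=1+1=2, deg[6]=1+1=2, deg[7]=1+1=2, deg[8]=1+2=3, deg[9]=1+4=5, deg[10]=1+0=1, deg[11]=1+0=1, deg[12]=1+0=1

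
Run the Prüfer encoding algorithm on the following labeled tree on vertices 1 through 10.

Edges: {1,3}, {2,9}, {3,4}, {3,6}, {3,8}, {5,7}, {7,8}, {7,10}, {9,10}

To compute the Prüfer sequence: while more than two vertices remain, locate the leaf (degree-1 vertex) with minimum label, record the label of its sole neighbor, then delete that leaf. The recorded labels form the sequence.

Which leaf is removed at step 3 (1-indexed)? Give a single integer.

Answer: 4

Derivation:
Step 1: current leaves = {1,2,4,5,6}. Remove leaf 1 (neighbor: 3).
Step 2: current leaves = {2,4,5,6}. Remove leaf 2 (neighbor: 9).
Step 3: current leaves = {4,5,6,9}. Remove leaf 4 (neighbor: 3).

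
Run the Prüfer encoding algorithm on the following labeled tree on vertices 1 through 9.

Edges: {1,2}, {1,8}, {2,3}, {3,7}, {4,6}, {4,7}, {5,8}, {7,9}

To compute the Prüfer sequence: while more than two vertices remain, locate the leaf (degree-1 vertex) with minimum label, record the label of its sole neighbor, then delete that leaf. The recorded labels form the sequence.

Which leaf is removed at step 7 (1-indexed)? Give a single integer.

Step 1: current leaves = {5,6,9}. Remove leaf 5 (neighbor: 8).
Step 2: current leaves = {6,8,9}. Remove leaf 6 (neighbor: 4).
Step 3: current leaves = {4,8,9}. Remove leaf 4 (neighbor: 7).
Step 4: current leaves = {8,9}. Remove leaf 8 (neighbor: 1).
Step 5: current leaves = {1,9}. Remove leaf 1 (neighbor: 2).
Step 6: current leaves = {2,9}. Remove leaf 2 (neighbor: 3).
Step 7: current leaves = {3,9}. Remove leaf 3 (neighbor: 7).

Answer: 3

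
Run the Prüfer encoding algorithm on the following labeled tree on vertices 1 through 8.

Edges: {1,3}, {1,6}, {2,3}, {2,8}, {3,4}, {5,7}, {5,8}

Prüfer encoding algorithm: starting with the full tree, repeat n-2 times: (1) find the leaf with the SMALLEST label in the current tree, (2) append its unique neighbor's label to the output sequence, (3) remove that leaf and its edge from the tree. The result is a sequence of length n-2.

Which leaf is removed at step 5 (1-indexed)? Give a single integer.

Answer: 2

Derivation:
Step 1: current leaves = {4,6,7}. Remove leaf 4 (neighbor: 3).
Step 2: current leaves = {6,7}. Remove leaf 6 (neighbor: 1).
Step 3: current leaves = {1,7}. Remove leaf 1 (neighbor: 3).
Step 4: current leaves = {3,7}. Remove leaf 3 (neighbor: 2).
Step 5: current leaves = {2,7}. Remove leaf 2 (neighbor: 8).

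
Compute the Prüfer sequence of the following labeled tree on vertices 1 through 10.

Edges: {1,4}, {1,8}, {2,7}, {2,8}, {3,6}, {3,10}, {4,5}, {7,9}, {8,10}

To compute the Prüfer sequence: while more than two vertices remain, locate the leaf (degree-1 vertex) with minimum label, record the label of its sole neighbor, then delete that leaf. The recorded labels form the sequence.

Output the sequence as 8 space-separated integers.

Answer: 4 1 8 3 10 7 2 8

Derivation:
Step 1: leaves = {5,6,9}. Remove smallest leaf 5, emit neighbor 4.
Step 2: leaves = {4,6,9}. Remove smallest leaf 4, emit neighbor 1.
Step 3: leaves = {1,6,9}. Remove smallest leaf 1, emit neighbor 8.
Step 4: leaves = {6,9}. Remove smallest leaf 6, emit neighbor 3.
Step 5: leaves = {3,9}. Remove smallest leaf 3, emit neighbor 10.
Step 6: leaves = {9,10}. Remove smallest leaf 9, emit neighbor 7.
Step 7: leaves = {7,10}. Remove smallest leaf 7, emit neighbor 2.
Step 8: leaves = {2,10}. Remove smallest leaf 2, emit neighbor 8.
Done: 2 vertices remain (8, 10). Sequence = [4 1 8 3 10 7 2 8]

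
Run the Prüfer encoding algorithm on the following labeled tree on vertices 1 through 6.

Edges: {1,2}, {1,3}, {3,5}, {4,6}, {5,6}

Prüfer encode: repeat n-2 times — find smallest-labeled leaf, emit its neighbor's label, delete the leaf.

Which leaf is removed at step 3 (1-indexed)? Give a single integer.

Answer: 3

Derivation:
Step 1: current leaves = {2,4}. Remove leaf 2 (neighbor: 1).
Step 2: current leaves = {1,4}. Remove leaf 1 (neighbor: 3).
Step 3: current leaves = {3,4}. Remove leaf 3 (neighbor: 5).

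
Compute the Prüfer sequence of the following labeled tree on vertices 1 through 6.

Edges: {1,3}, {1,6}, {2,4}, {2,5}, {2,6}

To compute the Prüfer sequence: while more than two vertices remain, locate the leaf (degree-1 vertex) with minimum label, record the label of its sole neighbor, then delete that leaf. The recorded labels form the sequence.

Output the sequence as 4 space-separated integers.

Step 1: leaves = {3,4,5}. Remove smallest leaf 3, emit neighbor 1.
Step 2: leaves = {1,4,5}. Remove smallest leaf 1, emit neighbor 6.
Step 3: leaves = {4,5,6}. Remove smallest leaf 4, emit neighbor 2.
Step 4: leaves = {5,6}. Remove smallest leaf 5, emit neighbor 2.
Done: 2 vertices remain (2, 6). Sequence = [1 6 2 2]

Answer: 1 6 2 2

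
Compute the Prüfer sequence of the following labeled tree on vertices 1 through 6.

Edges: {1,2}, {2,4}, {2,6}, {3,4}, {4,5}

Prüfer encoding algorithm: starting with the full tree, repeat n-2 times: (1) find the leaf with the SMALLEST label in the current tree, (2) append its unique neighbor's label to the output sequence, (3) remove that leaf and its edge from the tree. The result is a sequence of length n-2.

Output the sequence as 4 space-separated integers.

Step 1: leaves = {1,3,5,6}. Remove smallest leaf 1, emit neighbor 2.
Step 2: leaves = {3,5,6}. Remove smallest leaf 3, emit neighbor 4.
Step 3: leaves = {5,6}. Remove smallest leaf 5, emit neighbor 4.
Step 4: leaves = {4,6}. Remove smallest leaf 4, emit neighbor 2.
Done: 2 vertices remain (2, 6). Sequence = [2 4 4 2]

Answer: 2 4 4 2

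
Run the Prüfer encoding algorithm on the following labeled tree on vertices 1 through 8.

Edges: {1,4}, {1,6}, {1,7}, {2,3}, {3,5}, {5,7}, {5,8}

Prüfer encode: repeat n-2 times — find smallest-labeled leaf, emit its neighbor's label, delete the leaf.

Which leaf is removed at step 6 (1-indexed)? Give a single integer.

Answer: 7

Derivation:
Step 1: current leaves = {2,4,6,8}. Remove leaf 2 (neighbor: 3).
Step 2: current leaves = {3,4,6,8}. Remove leaf 3 (neighbor: 5).
Step 3: current leaves = {4,6,8}. Remove leaf 4 (neighbor: 1).
Step 4: current leaves = {6,8}. Remove leaf 6 (neighbor: 1).
Step 5: current leaves = {1,8}. Remove leaf 1 (neighbor: 7).
Step 6: current leaves = {7,8}. Remove leaf 7 (neighbor: 5).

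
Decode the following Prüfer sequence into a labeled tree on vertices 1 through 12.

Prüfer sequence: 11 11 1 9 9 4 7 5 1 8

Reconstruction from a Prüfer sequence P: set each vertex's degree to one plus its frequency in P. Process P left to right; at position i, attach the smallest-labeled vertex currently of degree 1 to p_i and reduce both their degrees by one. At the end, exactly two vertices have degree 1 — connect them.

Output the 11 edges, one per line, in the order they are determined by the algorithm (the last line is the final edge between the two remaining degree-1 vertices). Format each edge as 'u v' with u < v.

Initial degrees: {1:3, 2:1, 3:1, 4:2, 5:2, 6:1, 7:2, 8:2, 9:3, 10:1, 11:3, 12:1}
Step 1: smallest deg-1 vertex = 2, p_1 = 11. Add edge {2,11}. Now deg[2]=0, deg[11]=2.
Step 2: smallest deg-1 vertex = 3, p_2 = 11. Add edge {3,11}. Now deg[3]=0, deg[11]=1.
Step 3: smallest deg-1 vertex = 6, p_3 = 1. Add edge {1,6}. Now deg[6]=0, deg[1]=2.
Step 4: smallest deg-1 vertex = 10, p_4 = 9. Add edge {9,10}. Now deg[10]=0, deg[9]=2.
Step 5: smallest deg-1 vertex = 11, p_5 = 9. Add edge {9,11}. Now deg[11]=0, deg[9]=1.
Step 6: smallest deg-1 vertex = 9, p_6 = 4. Add edge {4,9}. Now deg[9]=0, deg[4]=1.
Step 7: smallest deg-1 vertex = 4, p_7 = 7. Add edge {4,7}. Now deg[4]=0, deg[7]=1.
Step 8: smallest deg-1 vertex = 7, p_8 = 5. Add edge {5,7}. Now deg[7]=0, deg[5]=1.
Step 9: smallest deg-1 vertex = 5, p_9 = 1. Add edge {1,5}. Now deg[5]=0, deg[1]=1.
Step 10: smallest deg-1 vertex = 1, p_10 = 8. Add edge {1,8}. Now deg[1]=0, deg[8]=1.
Final: two remaining deg-1 vertices are 8, 12. Add edge {8,12}.

Answer: 2 11
3 11
1 6
9 10
9 11
4 9
4 7
5 7
1 5
1 8
8 12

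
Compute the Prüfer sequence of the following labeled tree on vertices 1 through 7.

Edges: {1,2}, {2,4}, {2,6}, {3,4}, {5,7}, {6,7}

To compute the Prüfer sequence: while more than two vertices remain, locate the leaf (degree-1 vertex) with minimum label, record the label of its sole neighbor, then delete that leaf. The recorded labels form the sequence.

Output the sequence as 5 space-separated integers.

Step 1: leaves = {1,3,5}. Remove smallest leaf 1, emit neighbor 2.
Step 2: leaves = {3,5}. Remove smallest leaf 3, emit neighbor 4.
Step 3: leaves = {4,5}. Remove smallest leaf 4, emit neighbor 2.
Step 4: leaves = {2,5}. Remove smallest leaf 2, emit neighbor 6.
Step 5: leaves = {5,6}. Remove smallest leaf 5, emit neighbor 7.
Done: 2 vertices remain (6, 7). Sequence = [2 4 2 6 7]

Answer: 2 4 2 6 7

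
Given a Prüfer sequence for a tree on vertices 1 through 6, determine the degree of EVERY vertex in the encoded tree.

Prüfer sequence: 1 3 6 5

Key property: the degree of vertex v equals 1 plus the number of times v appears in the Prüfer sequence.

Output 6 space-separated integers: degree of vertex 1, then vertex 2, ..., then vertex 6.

p_1 = 1: count[1] becomes 1
p_2 = 3: count[3] becomes 1
p_3 = 6: count[6] becomes 1
p_4 = 5: count[5] becomes 1
Degrees (1 + count): deg[1]=1+1=2, deg[2]=1+0=1, deg[3]=1+1=2, deg[4]=1+0=1, deg[5]=1+1=2, deg[6]=1+1=2

Answer: 2 1 2 1 2 2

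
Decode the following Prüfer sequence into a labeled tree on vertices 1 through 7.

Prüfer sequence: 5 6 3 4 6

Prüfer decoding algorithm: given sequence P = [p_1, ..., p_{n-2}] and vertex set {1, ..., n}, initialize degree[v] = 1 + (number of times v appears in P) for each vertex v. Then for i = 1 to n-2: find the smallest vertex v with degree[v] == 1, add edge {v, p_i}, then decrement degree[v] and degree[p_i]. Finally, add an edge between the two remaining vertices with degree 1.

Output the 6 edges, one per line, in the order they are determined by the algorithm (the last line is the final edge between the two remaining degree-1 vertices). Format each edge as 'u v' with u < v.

Answer: 1 5
2 6
3 5
3 4
4 6
6 7

Derivation:
Initial degrees: {1:1, 2:1, 3:2, 4:2, 5:2, 6:3, 7:1}
Step 1: smallest deg-1 vertex = 1, p_1 = 5. Add edge {1,5}. Now deg[1]=0, deg[5]=1.
Step 2: smallest deg-1 vertex = 2, p_2 = 6. Add edge {2,6}. Now deg[2]=0, deg[6]=2.
Step 3: smallest deg-1 vertex = 5, p_3 = 3. Add edge {3,5}. Now deg[5]=0, deg[3]=1.
Step 4: smallest deg-1 vertex = 3, p_4 = 4. Add edge {3,4}. Now deg[3]=0, deg[4]=1.
Step 5: smallest deg-1 vertex = 4, p_5 = 6. Add edge {4,6}. Now deg[4]=0, deg[6]=1.
Final: two remaining deg-1 vertices are 6, 7. Add edge {6,7}.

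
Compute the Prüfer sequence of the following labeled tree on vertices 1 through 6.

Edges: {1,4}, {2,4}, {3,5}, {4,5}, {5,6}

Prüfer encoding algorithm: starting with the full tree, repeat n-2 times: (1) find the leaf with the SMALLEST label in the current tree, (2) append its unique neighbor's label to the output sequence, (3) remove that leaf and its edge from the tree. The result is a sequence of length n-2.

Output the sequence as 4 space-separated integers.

Answer: 4 4 5 5

Derivation:
Step 1: leaves = {1,2,3,6}. Remove smallest leaf 1, emit neighbor 4.
Step 2: leaves = {2,3,6}. Remove smallest leaf 2, emit neighbor 4.
Step 3: leaves = {3,4,6}. Remove smallest leaf 3, emit neighbor 5.
Step 4: leaves = {4,6}. Remove smallest leaf 4, emit neighbor 5.
Done: 2 vertices remain (5, 6). Sequence = [4 4 5 5]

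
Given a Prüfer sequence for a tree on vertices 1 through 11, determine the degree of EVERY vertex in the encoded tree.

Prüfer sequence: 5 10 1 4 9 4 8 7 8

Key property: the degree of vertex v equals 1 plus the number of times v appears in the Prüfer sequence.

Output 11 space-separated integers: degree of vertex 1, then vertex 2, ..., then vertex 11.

Answer: 2 1 1 3 2 1 2 3 2 2 1

Derivation:
p_1 = 5: count[5] becomes 1
p_2 = 10: count[10] becomes 1
p_3 = 1: count[1] becomes 1
p_4 = 4: count[4] becomes 1
p_5 = 9: count[9] becomes 1
p_6 = 4: count[4] becomes 2
p_7 = 8: count[8] becomes 1
p_8 = 7: count[7] becomes 1
p_9 = 8: count[8] becomes 2
Degrees (1 + count): deg[1]=1+1=2, deg[2]=1+0=1, deg[3]=1+0=1, deg[4]=1+2=3, deg[5]=1+1=2, deg[6]=1+0=1, deg[7]=1+1=2, deg[8]=1+2=3, deg[9]=1+1=2, deg[10]=1+1=2, deg[11]=1+0=1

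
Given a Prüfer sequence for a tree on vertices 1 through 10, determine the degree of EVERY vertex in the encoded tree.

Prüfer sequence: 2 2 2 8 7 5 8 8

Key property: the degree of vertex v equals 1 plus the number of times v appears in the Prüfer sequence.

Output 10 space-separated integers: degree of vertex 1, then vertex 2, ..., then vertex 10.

Answer: 1 4 1 1 2 1 2 4 1 1

Derivation:
p_1 = 2: count[2] becomes 1
p_2 = 2: count[2] becomes 2
p_3 = 2: count[2] becomes 3
p_4 = 8: count[8] becomes 1
p_5 = 7: count[7] becomes 1
p_6 = 5: count[5] becomes 1
p_7 = 8: count[8] becomes 2
p_8 = 8: count[8] becomes 3
Degrees (1 + count): deg[1]=1+0=1, deg[2]=1+3=4, deg[3]=1+0=1, deg[4]=1+0=1, deg[5]=1+1=2, deg[6]=1+0=1, deg[7]=1+1=2, deg[8]=1+3=4, deg[9]=1+0=1, deg[10]=1+0=1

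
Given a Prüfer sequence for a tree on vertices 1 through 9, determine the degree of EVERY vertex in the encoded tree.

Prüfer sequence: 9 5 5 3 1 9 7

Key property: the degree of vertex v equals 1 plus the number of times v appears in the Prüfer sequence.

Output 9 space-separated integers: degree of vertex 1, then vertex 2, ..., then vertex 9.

Answer: 2 1 2 1 3 1 2 1 3

Derivation:
p_1 = 9: count[9] becomes 1
p_2 = 5: count[5] becomes 1
p_3 = 5: count[5] becomes 2
p_4 = 3: count[3] becomes 1
p_5 = 1: count[1] becomes 1
p_6 = 9: count[9] becomes 2
p_7 = 7: count[7] becomes 1
Degrees (1 + count): deg[1]=1+1=2, deg[2]=1+0=1, deg[3]=1+1=2, deg[4]=1+0=1, deg[5]=1+2=3, deg[6]=1+0=1, deg[7]=1+1=2, deg[8]=1+0=1, deg[9]=1+2=3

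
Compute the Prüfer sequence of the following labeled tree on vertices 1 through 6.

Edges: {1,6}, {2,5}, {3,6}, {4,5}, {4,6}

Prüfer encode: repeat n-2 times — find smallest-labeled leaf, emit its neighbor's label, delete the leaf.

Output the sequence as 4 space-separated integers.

Answer: 6 5 6 4

Derivation:
Step 1: leaves = {1,2,3}. Remove smallest leaf 1, emit neighbor 6.
Step 2: leaves = {2,3}. Remove smallest leaf 2, emit neighbor 5.
Step 3: leaves = {3,5}. Remove smallest leaf 3, emit neighbor 6.
Step 4: leaves = {5,6}. Remove smallest leaf 5, emit neighbor 4.
Done: 2 vertices remain (4, 6). Sequence = [6 5 6 4]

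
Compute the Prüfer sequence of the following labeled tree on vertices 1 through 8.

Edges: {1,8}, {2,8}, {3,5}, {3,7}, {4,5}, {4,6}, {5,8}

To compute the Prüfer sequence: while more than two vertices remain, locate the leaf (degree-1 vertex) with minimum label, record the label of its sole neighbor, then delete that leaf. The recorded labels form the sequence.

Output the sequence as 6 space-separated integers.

Answer: 8 8 4 5 3 5

Derivation:
Step 1: leaves = {1,2,6,7}. Remove smallest leaf 1, emit neighbor 8.
Step 2: leaves = {2,6,7}. Remove smallest leaf 2, emit neighbor 8.
Step 3: leaves = {6,7,8}. Remove smallest leaf 6, emit neighbor 4.
Step 4: leaves = {4,7,8}. Remove smallest leaf 4, emit neighbor 5.
Step 5: leaves = {7,8}. Remove smallest leaf 7, emit neighbor 3.
Step 6: leaves = {3,8}. Remove smallest leaf 3, emit neighbor 5.
Done: 2 vertices remain (5, 8). Sequence = [8 8 4 5 3 5]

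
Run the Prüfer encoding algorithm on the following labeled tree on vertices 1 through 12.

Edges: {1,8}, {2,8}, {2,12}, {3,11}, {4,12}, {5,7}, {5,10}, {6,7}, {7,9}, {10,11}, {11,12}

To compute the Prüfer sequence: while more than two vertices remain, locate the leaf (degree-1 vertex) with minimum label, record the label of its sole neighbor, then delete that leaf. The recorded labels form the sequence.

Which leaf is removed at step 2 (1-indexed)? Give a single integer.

Step 1: current leaves = {1,3,4,6,9}. Remove leaf 1 (neighbor: 8).
Step 2: current leaves = {3,4,6,8,9}. Remove leaf 3 (neighbor: 11).

Answer: 3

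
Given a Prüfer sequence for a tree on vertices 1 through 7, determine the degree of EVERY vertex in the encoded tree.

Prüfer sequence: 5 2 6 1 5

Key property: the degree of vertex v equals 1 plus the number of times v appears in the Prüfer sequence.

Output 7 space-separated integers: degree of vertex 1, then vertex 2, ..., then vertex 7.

Answer: 2 2 1 1 3 2 1

Derivation:
p_1 = 5: count[5] becomes 1
p_2 = 2: count[2] becomes 1
p_3 = 6: count[6] becomes 1
p_4 = 1: count[1] becomes 1
p_5 = 5: count[5] becomes 2
Degrees (1 + count): deg[1]=1+1=2, deg[2]=1+1=2, deg[3]=1+0=1, deg[4]=1+0=1, deg[5]=1+2=3, deg[6]=1+1=2, deg[7]=1+0=1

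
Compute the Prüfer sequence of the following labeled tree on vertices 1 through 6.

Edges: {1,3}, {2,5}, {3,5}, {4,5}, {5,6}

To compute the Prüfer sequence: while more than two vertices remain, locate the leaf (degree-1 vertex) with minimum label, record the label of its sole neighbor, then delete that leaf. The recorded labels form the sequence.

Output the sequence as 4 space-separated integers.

Answer: 3 5 5 5

Derivation:
Step 1: leaves = {1,2,4,6}. Remove smallest leaf 1, emit neighbor 3.
Step 2: leaves = {2,3,4,6}. Remove smallest leaf 2, emit neighbor 5.
Step 3: leaves = {3,4,6}. Remove smallest leaf 3, emit neighbor 5.
Step 4: leaves = {4,6}. Remove smallest leaf 4, emit neighbor 5.
Done: 2 vertices remain (5, 6). Sequence = [3 5 5 5]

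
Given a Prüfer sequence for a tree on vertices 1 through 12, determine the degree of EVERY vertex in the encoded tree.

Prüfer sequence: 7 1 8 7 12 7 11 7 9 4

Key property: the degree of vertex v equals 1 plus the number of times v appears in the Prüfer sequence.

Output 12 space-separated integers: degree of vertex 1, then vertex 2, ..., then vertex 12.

p_1 = 7: count[7] becomes 1
p_2 = 1: count[1] becomes 1
p_3 = 8: count[8] becomes 1
p_4 = 7: count[7] becomes 2
p_5 = 12: count[12] becomes 1
p_6 = 7: count[7] becomes 3
p_7 = 11: count[11] becomes 1
p_8 = 7: count[7] becomes 4
p_9 = 9: count[9] becomes 1
p_10 = 4: count[4] becomes 1
Degrees (1 + count): deg[1]=1+1=2, deg[2]=1+0=1, deg[3]=1+0=1, deg[4]=1+1=2, deg[5]=1+0=1, deg[6]=1+0=1, deg[7]=1+4=5, deg[8]=1+1=2, deg[9]=1+1=2, deg[10]=1+0=1, deg[11]=1+1=2, deg[12]=1+1=2

Answer: 2 1 1 2 1 1 5 2 2 1 2 2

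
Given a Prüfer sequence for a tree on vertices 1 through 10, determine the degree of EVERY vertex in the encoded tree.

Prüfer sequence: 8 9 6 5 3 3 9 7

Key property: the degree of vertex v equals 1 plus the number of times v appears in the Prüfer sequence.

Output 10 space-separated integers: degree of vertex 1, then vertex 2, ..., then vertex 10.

p_1 = 8: count[8] becomes 1
p_2 = 9: count[9] becomes 1
p_3 = 6: count[6] becomes 1
p_4 = 5: count[5] becomes 1
p_5 = 3: count[3] becomes 1
p_6 = 3: count[3] becomes 2
p_7 = 9: count[9] becomes 2
p_8 = 7: count[7] becomes 1
Degrees (1 + count): deg[1]=1+0=1, deg[2]=1+0=1, deg[3]=1+2=3, deg[4]=1+0=1, deg[5]=1+1=2, deg[6]=1+1=2, deg[7]=1+1=2, deg[8]=1+1=2, deg[9]=1+2=3, deg[10]=1+0=1

Answer: 1 1 3 1 2 2 2 2 3 1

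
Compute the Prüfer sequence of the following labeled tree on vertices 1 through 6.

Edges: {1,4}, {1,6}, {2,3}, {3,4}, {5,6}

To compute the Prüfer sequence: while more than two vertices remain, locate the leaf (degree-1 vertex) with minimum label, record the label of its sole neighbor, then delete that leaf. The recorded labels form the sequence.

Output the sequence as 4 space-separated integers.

Step 1: leaves = {2,5}. Remove smallest leaf 2, emit neighbor 3.
Step 2: leaves = {3,5}. Remove smallest leaf 3, emit neighbor 4.
Step 3: leaves = {4,5}. Remove smallest leaf 4, emit neighbor 1.
Step 4: leaves = {1,5}. Remove smallest leaf 1, emit neighbor 6.
Done: 2 vertices remain (5, 6). Sequence = [3 4 1 6]

Answer: 3 4 1 6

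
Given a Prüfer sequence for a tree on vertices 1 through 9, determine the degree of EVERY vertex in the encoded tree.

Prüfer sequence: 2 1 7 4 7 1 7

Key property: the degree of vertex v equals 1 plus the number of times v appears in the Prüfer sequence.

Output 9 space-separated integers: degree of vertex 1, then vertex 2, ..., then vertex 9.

p_1 = 2: count[2] becomes 1
p_2 = 1: count[1] becomes 1
p_3 = 7: count[7] becomes 1
p_4 = 4: count[4] becomes 1
p_5 = 7: count[7] becomes 2
p_6 = 1: count[1] becomes 2
p_7 = 7: count[7] becomes 3
Degrees (1 + count): deg[1]=1+2=3, deg[2]=1+1=2, deg[3]=1+0=1, deg[4]=1+1=2, deg[5]=1+0=1, deg[6]=1+0=1, deg[7]=1+3=4, deg[8]=1+0=1, deg[9]=1+0=1

Answer: 3 2 1 2 1 1 4 1 1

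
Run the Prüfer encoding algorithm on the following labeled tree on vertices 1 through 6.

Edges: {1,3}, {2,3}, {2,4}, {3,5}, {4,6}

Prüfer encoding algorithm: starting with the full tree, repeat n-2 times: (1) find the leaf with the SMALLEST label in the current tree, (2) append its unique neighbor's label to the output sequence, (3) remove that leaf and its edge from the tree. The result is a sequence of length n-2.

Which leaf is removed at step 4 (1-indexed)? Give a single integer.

Step 1: current leaves = {1,5,6}. Remove leaf 1 (neighbor: 3).
Step 2: current leaves = {5,6}. Remove leaf 5 (neighbor: 3).
Step 3: current leaves = {3,6}. Remove leaf 3 (neighbor: 2).
Step 4: current leaves = {2,6}. Remove leaf 2 (neighbor: 4).

Answer: 2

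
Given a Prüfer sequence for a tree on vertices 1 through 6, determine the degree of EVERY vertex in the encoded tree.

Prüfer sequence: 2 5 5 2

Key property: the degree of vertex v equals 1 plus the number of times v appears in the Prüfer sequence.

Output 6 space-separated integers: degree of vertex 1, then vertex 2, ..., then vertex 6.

p_1 = 2: count[2] becomes 1
p_2 = 5: count[5] becomes 1
p_3 = 5: count[5] becomes 2
p_4 = 2: count[2] becomes 2
Degrees (1 + count): deg[1]=1+0=1, deg[2]=1+2=3, deg[3]=1+0=1, deg[4]=1+0=1, deg[5]=1+2=3, deg[6]=1+0=1

Answer: 1 3 1 1 3 1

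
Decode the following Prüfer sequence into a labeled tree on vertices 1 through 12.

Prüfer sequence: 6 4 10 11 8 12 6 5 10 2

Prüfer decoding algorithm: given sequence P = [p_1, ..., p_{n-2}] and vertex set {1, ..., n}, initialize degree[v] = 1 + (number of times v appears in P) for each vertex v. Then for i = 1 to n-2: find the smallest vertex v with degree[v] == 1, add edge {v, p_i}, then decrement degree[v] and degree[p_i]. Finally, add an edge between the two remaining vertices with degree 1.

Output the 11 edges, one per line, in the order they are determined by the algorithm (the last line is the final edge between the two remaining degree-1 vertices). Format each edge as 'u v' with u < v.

Initial degrees: {1:1, 2:2, 3:1, 4:2, 5:2, 6:3, 7:1, 8:2, 9:1, 10:3, 11:2, 12:2}
Step 1: smallest deg-1 vertex = 1, p_1 = 6. Add edge {1,6}. Now deg[1]=0, deg[6]=2.
Step 2: smallest deg-1 vertex = 3, p_2 = 4. Add edge {3,4}. Now deg[3]=0, deg[4]=1.
Step 3: smallest deg-1 vertex = 4, p_3 = 10. Add edge {4,10}. Now deg[4]=0, deg[10]=2.
Step 4: smallest deg-1 vertex = 7, p_4 = 11. Add edge {7,11}. Now deg[7]=0, deg[11]=1.
Step 5: smallest deg-1 vertex = 9, p_5 = 8. Add edge {8,9}. Now deg[9]=0, deg[8]=1.
Step 6: smallest deg-1 vertex = 8, p_6 = 12. Add edge {8,12}. Now deg[8]=0, deg[12]=1.
Step 7: smallest deg-1 vertex = 11, p_7 = 6. Add edge {6,11}. Now deg[11]=0, deg[6]=1.
Step 8: smallest deg-1 vertex = 6, p_8 = 5. Add edge {5,6}. Now deg[6]=0, deg[5]=1.
Step 9: smallest deg-1 vertex = 5, p_9 = 10. Add edge {5,10}. Now deg[5]=0, deg[10]=1.
Step 10: smallest deg-1 vertex = 10, p_10 = 2. Add edge {2,10}. Now deg[10]=0, deg[2]=1.
Final: two remaining deg-1 vertices are 2, 12. Add edge {2,12}.

Answer: 1 6
3 4
4 10
7 11
8 9
8 12
6 11
5 6
5 10
2 10
2 12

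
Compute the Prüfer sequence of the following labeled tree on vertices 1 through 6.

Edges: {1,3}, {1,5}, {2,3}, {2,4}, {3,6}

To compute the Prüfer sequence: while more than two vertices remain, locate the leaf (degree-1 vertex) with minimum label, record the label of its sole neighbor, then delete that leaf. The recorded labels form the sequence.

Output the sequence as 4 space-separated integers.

Step 1: leaves = {4,5,6}. Remove smallest leaf 4, emit neighbor 2.
Step 2: leaves = {2,5,6}. Remove smallest leaf 2, emit neighbor 3.
Step 3: leaves = {5,6}. Remove smallest leaf 5, emit neighbor 1.
Step 4: leaves = {1,6}. Remove smallest leaf 1, emit neighbor 3.
Done: 2 vertices remain (3, 6). Sequence = [2 3 1 3]

Answer: 2 3 1 3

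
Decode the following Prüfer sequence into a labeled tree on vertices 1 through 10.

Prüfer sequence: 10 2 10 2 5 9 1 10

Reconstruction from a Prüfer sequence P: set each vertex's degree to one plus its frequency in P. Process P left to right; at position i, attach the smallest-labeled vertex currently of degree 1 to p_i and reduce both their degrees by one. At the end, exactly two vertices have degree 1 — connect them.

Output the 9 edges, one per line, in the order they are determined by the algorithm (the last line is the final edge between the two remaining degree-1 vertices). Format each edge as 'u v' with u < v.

Answer: 3 10
2 4
6 10
2 7
2 5
5 9
1 8
1 10
9 10

Derivation:
Initial degrees: {1:2, 2:3, 3:1, 4:1, 5:2, 6:1, 7:1, 8:1, 9:2, 10:4}
Step 1: smallest deg-1 vertex = 3, p_1 = 10. Add edge {3,10}. Now deg[3]=0, deg[10]=3.
Step 2: smallest deg-1 vertex = 4, p_2 = 2. Add edge {2,4}. Now deg[4]=0, deg[2]=2.
Step 3: smallest deg-1 vertex = 6, p_3 = 10. Add edge {6,10}. Now deg[6]=0, deg[10]=2.
Step 4: smallest deg-1 vertex = 7, p_4 = 2. Add edge {2,7}. Now deg[7]=0, deg[2]=1.
Step 5: smallest deg-1 vertex = 2, p_5 = 5. Add edge {2,5}. Now deg[2]=0, deg[5]=1.
Step 6: smallest deg-1 vertex = 5, p_6 = 9. Add edge {5,9}. Now deg[5]=0, deg[9]=1.
Step 7: smallest deg-1 vertex = 8, p_7 = 1. Add edge {1,8}. Now deg[8]=0, deg[1]=1.
Step 8: smallest deg-1 vertex = 1, p_8 = 10. Add edge {1,10}. Now deg[1]=0, deg[10]=1.
Final: two remaining deg-1 vertices are 9, 10. Add edge {9,10}.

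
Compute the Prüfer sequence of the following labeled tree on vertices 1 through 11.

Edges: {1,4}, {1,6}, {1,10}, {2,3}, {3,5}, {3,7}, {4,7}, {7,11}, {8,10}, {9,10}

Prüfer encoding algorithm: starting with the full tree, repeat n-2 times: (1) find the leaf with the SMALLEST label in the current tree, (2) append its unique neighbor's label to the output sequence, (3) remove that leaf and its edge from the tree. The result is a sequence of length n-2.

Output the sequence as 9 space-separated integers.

Step 1: leaves = {2,5,6,8,9,11}. Remove smallest leaf 2, emit neighbor 3.
Step 2: leaves = {5,6,8,9,11}. Remove smallest leaf 5, emit neighbor 3.
Step 3: leaves = {3,6,8,9,11}. Remove smallest leaf 3, emit neighbor 7.
Step 4: leaves = {6,8,9,11}. Remove smallest leaf 6, emit neighbor 1.
Step 5: leaves = {8,9,11}. Remove smallest leaf 8, emit neighbor 10.
Step 6: leaves = {9,11}. Remove smallest leaf 9, emit neighbor 10.
Step 7: leaves = {10,11}. Remove smallest leaf 10, emit neighbor 1.
Step 8: leaves = {1,11}. Remove smallest leaf 1, emit neighbor 4.
Step 9: leaves = {4,11}. Remove smallest leaf 4, emit neighbor 7.
Done: 2 vertices remain (7, 11). Sequence = [3 3 7 1 10 10 1 4 7]

Answer: 3 3 7 1 10 10 1 4 7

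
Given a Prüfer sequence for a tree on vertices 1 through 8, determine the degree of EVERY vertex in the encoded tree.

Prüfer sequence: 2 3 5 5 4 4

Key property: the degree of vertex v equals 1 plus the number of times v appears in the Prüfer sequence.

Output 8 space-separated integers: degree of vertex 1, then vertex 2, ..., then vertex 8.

Answer: 1 2 2 3 3 1 1 1

Derivation:
p_1 = 2: count[2] becomes 1
p_2 = 3: count[3] becomes 1
p_3 = 5: count[5] becomes 1
p_4 = 5: count[5] becomes 2
p_5 = 4: count[4] becomes 1
p_6 = 4: count[4] becomes 2
Degrees (1 + count): deg[1]=1+0=1, deg[2]=1+1=2, deg[3]=1+1=2, deg[4]=1+2=3, deg[5]=1+2=3, deg[6]=1+0=1, deg[7]=1+0=1, deg[8]=1+0=1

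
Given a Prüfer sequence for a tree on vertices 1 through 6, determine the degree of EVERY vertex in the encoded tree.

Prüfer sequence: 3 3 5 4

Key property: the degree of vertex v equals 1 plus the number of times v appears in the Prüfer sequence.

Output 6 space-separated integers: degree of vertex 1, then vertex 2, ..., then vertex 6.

p_1 = 3: count[3] becomes 1
p_2 = 3: count[3] becomes 2
p_3 = 5: count[5] becomes 1
p_4 = 4: count[4] becomes 1
Degrees (1 + count): deg[1]=1+0=1, deg[2]=1+0=1, deg[3]=1+2=3, deg[4]=1+1=2, deg[5]=1+1=2, deg[6]=1+0=1

Answer: 1 1 3 2 2 1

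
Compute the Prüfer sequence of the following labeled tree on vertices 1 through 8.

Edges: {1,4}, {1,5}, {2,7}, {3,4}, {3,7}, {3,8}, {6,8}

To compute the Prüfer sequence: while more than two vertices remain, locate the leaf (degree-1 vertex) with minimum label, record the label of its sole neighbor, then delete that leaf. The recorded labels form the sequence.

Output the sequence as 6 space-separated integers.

Step 1: leaves = {2,5,6}. Remove smallest leaf 2, emit neighbor 7.
Step 2: leaves = {5,6,7}. Remove smallest leaf 5, emit neighbor 1.
Step 3: leaves = {1,6,7}. Remove smallest leaf 1, emit neighbor 4.
Step 4: leaves = {4,6,7}. Remove smallest leaf 4, emit neighbor 3.
Step 5: leaves = {6,7}. Remove smallest leaf 6, emit neighbor 8.
Step 6: leaves = {7,8}. Remove smallest leaf 7, emit neighbor 3.
Done: 2 vertices remain (3, 8). Sequence = [7 1 4 3 8 3]

Answer: 7 1 4 3 8 3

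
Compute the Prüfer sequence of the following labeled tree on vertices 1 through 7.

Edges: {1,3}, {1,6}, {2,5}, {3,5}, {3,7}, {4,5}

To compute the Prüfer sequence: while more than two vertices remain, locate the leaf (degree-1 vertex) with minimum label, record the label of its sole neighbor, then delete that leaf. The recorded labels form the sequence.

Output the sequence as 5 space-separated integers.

Step 1: leaves = {2,4,6,7}. Remove smallest leaf 2, emit neighbor 5.
Step 2: leaves = {4,6,7}. Remove smallest leaf 4, emit neighbor 5.
Step 3: leaves = {5,6,7}. Remove smallest leaf 5, emit neighbor 3.
Step 4: leaves = {6,7}. Remove smallest leaf 6, emit neighbor 1.
Step 5: leaves = {1,7}. Remove smallest leaf 1, emit neighbor 3.
Done: 2 vertices remain (3, 7). Sequence = [5 5 3 1 3]

Answer: 5 5 3 1 3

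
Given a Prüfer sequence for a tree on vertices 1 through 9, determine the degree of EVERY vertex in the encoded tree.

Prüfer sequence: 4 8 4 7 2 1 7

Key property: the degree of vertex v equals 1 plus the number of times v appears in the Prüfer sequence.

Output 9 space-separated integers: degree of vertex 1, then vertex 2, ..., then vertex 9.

Answer: 2 2 1 3 1 1 3 2 1

Derivation:
p_1 = 4: count[4] becomes 1
p_2 = 8: count[8] becomes 1
p_3 = 4: count[4] becomes 2
p_4 = 7: count[7] becomes 1
p_5 = 2: count[2] becomes 1
p_6 = 1: count[1] becomes 1
p_7 = 7: count[7] becomes 2
Degrees (1 + count): deg[1]=1+1=2, deg[2]=1+1=2, deg[3]=1+0=1, deg[4]=1+2=3, deg[5]=1+0=1, deg[6]=1+0=1, deg[7]=1+2=3, deg[8]=1+1=2, deg[9]=1+0=1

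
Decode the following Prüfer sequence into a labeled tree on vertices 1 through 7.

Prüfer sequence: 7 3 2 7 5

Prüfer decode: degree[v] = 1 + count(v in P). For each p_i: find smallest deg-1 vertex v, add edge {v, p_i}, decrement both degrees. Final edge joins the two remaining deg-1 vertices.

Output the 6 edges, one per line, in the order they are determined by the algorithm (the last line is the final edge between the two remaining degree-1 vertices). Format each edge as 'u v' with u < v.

Answer: 1 7
3 4
2 3
2 7
5 6
5 7

Derivation:
Initial degrees: {1:1, 2:2, 3:2, 4:1, 5:2, 6:1, 7:3}
Step 1: smallest deg-1 vertex = 1, p_1 = 7. Add edge {1,7}. Now deg[1]=0, deg[7]=2.
Step 2: smallest deg-1 vertex = 4, p_2 = 3. Add edge {3,4}. Now deg[4]=0, deg[3]=1.
Step 3: smallest deg-1 vertex = 3, p_3 = 2. Add edge {2,3}. Now deg[3]=0, deg[2]=1.
Step 4: smallest deg-1 vertex = 2, p_4 = 7. Add edge {2,7}. Now deg[2]=0, deg[7]=1.
Step 5: smallest deg-1 vertex = 6, p_5 = 5. Add edge {5,6}. Now deg[6]=0, deg[5]=1.
Final: two remaining deg-1 vertices are 5, 7. Add edge {5,7}.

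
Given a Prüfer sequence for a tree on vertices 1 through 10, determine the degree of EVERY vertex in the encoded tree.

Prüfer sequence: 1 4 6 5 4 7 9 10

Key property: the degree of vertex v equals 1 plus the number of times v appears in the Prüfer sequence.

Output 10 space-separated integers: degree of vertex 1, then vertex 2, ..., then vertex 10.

p_1 = 1: count[1] becomes 1
p_2 = 4: count[4] becomes 1
p_3 = 6: count[6] becomes 1
p_4 = 5: count[5] becomes 1
p_5 = 4: count[4] becomes 2
p_6 = 7: count[7] becomes 1
p_7 = 9: count[9] becomes 1
p_8 = 10: count[10] becomes 1
Degrees (1 + count): deg[1]=1+1=2, deg[2]=1+0=1, deg[3]=1+0=1, deg[4]=1+2=3, deg[5]=1+1=2, deg[6]=1+1=2, deg[7]=1+1=2, deg[8]=1+0=1, deg[9]=1+1=2, deg[10]=1+1=2

Answer: 2 1 1 3 2 2 2 1 2 2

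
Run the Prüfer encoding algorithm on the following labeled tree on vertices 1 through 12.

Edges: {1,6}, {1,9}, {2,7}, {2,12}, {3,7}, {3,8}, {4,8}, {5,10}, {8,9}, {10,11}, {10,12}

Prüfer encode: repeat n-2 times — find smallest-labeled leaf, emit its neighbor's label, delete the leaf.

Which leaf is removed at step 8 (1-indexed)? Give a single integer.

Answer: 7

Derivation:
Step 1: current leaves = {4,5,6,11}. Remove leaf 4 (neighbor: 8).
Step 2: current leaves = {5,6,11}. Remove leaf 5 (neighbor: 10).
Step 3: current leaves = {6,11}. Remove leaf 6 (neighbor: 1).
Step 4: current leaves = {1,11}. Remove leaf 1 (neighbor: 9).
Step 5: current leaves = {9,11}. Remove leaf 9 (neighbor: 8).
Step 6: current leaves = {8,11}. Remove leaf 8 (neighbor: 3).
Step 7: current leaves = {3,11}. Remove leaf 3 (neighbor: 7).
Step 8: current leaves = {7,11}. Remove leaf 7 (neighbor: 2).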